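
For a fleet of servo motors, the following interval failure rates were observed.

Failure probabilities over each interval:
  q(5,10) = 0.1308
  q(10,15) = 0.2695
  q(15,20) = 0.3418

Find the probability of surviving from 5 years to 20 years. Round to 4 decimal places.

Survival from 5 to 20 is the product of surviving each interval: (1 − 0.1308) × (1 − 0.2695) × (1 − 0.3418).
= 0.8692 × 0.7305 × 0.6582 = 0.417924.

0.4179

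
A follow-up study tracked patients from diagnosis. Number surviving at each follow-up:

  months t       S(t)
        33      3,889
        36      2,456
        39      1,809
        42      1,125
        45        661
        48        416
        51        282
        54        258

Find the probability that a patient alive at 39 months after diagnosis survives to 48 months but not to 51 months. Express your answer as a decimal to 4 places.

This is the probability of reaching 48 but not 51, conditional on being alive at 39: (S(48) − S(51)) / S(39).
= (416 − 282) / 1,809 = 134 / 1,809 = 0.074074.

0.0741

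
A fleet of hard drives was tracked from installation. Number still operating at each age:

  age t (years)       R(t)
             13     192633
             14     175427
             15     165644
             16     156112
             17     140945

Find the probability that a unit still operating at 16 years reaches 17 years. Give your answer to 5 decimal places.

The conditional survival probability is R(17)/R(16) = 140945/156112 = 0.902845.

0.90285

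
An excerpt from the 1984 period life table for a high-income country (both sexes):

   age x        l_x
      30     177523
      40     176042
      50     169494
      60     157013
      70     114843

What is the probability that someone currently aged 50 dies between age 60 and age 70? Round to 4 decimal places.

0.2488

We want 10|10q50 = (l_60 − l_70)/l_50.
This is the probability of reaching 60 but not 70, conditional on being alive at 50: (l_60 − l_70) / l_50.
= (157013 − 114843) / 169494 = 42170 / 169494 = 0.248799.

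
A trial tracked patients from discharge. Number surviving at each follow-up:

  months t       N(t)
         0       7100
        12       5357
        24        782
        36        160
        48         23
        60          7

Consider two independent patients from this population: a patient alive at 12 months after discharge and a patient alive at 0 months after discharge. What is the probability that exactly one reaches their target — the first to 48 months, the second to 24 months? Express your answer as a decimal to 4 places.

p₁ = N(48)/N(12) = 23/5357 = 0.004293; p₂ = N(24)/N(0) = 782/7100 = 0.110141.
P(exactly one) = p₁(1−p₂) + (1−p₁)p₂ = 0.003820 + 0.109668 = 0.113488.

0.1135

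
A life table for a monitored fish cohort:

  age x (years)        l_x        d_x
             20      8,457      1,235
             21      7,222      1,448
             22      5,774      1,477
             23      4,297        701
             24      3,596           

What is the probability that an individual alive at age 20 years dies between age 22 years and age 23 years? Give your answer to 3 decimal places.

0.175

This is the probability of reaching 22 but not 23, conditional on being alive at 20: (l_22 − l_23) / l_20.
= (5,774 − 4,297) / 8,457 = 1,477 / 8,457 = 0.174648.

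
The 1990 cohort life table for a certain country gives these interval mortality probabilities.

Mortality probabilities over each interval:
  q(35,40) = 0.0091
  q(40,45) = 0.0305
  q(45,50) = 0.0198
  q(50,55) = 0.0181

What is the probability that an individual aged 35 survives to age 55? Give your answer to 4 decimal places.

Survival from 35 to 55 is the product of surviving each interval: (1 − 0.0091) × (1 − 0.0305) × (1 − 0.0198) × (1 − 0.0181).
= 0.9909 × 0.9695 × 0.9802 × 0.9819 = 0.924612.

0.9246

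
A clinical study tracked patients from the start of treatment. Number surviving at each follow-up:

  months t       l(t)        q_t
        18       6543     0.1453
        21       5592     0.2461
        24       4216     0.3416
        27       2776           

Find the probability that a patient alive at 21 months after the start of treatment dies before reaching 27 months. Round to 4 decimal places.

0.5036

P(die before 27 | alive at 21) = 1 − l(27)/l(21) = 1 − 2776/5592 = (2816)/5592 = 0.503577.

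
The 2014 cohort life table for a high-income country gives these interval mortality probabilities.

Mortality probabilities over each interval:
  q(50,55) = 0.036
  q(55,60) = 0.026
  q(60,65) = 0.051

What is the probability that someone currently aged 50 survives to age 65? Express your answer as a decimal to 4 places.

0.8911

The overall survival probability is (1 − 0.036) × (1 − 0.026) × (1 − 0.051).
= 0.964 × 0.974 × 0.949 = 0.891050.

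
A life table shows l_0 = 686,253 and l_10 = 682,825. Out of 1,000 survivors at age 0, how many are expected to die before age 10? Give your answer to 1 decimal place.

The relevant probability is 1 − 682,825/686,253 = 0.004995.
Expected number = 1,000 × 0.004995 = 5.0.

5.0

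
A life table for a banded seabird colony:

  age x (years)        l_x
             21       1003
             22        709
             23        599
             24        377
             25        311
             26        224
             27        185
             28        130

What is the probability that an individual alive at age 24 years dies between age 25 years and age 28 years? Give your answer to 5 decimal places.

0.48011

This is the probability of reaching 25 but not 28, conditional on being alive at 24: (l_25 − l_28) / l_24.
= (311 − 130) / 377 = 181 / 377 = 0.480106.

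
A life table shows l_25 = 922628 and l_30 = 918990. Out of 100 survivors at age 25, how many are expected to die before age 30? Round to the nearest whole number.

The relevant probability is 1 − 918990/922628 = 0.003943.
Expected number = 100 × 0.003943 = 0.

0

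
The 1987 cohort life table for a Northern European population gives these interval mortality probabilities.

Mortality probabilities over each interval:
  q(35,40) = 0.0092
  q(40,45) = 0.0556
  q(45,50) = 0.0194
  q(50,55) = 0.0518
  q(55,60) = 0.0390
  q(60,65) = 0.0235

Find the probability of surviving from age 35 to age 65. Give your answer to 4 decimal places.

Survival from 35 to 65 is the product of surviving each interval: (1 − 0.0092) × (1 − 0.0556) × (1 − 0.0194) × (1 − 0.0518) × (1 − 0.0390) × (1 − 0.0235).
= 0.9908 × 0.9444 × 0.9806 × 0.9482 × 0.9610 × 0.9765 = 0.816450.

0.8164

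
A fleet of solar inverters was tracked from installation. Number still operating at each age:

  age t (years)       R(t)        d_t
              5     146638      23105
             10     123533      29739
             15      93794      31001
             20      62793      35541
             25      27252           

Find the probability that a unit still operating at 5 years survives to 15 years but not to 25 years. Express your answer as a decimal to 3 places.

This is the probability of reaching 15 but not 25, conditional on being operational at 5: (R(15) − R(25)) / R(5).
= (93794 − 27252) / 146638 = 66542 / 146638 = 0.453784.

0.454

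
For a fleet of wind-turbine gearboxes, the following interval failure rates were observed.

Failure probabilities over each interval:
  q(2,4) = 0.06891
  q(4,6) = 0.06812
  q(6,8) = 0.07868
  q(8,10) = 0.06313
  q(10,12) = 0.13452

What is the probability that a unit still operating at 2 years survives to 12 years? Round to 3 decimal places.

0.648

The overall survival probability is (1 − 0.06891) × (1 − 0.06812) × (1 − 0.07868) × (1 − 0.06313) × (1 − 0.13452).
= 0.93109 × 0.93188 × 0.92132 × 0.93687 × 0.86548 = 0.648184.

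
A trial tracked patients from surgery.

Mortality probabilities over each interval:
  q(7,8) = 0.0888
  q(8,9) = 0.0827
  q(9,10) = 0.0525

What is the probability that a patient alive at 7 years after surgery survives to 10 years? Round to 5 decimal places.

Chaining the interval survival probabilities: (1 − 0.0888) × (1 − 0.0827) × (1 − 0.0525).
= 0.9112 × 0.9173 × 0.9475 = 0.791962.

0.79196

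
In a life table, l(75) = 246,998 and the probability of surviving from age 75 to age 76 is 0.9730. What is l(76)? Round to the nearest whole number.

240329

l(76) = l(75) × p = 246,998 × 0.9730 = 240329.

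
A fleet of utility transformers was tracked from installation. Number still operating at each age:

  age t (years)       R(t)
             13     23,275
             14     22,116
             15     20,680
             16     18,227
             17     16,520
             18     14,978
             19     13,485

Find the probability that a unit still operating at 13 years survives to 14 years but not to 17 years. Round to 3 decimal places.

This is the probability of reaching 14 but not 17, conditional on being operational at 13: (R(14) − R(17)) / R(13).
= (22,116 − 16,520) / 23,275 = 5,596 / 23,275 = 0.240430.

0.240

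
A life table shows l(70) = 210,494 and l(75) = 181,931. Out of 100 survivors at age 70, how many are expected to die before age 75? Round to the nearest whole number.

14

The relevant probability is 1 − 181,931/210,494 = 0.135695.
Expected number = 100 × 0.135695 = 14.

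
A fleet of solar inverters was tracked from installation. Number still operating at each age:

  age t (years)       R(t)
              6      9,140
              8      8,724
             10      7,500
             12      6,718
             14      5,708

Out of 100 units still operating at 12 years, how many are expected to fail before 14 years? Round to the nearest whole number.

The relevant probability is 1 − 5,708/6,718 = 0.150342.
Expected number = 100 × 0.150342 = 15.

15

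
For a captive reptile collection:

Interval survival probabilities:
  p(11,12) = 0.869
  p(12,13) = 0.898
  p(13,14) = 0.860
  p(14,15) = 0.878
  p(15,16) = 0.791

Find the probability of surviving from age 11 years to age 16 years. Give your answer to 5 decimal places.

Survival from 11 to 16 is the product of surviving each interval: 0.869 × 0.898 × 0.860 × 0.878 × 0.791.
= 0.466085.

0.46609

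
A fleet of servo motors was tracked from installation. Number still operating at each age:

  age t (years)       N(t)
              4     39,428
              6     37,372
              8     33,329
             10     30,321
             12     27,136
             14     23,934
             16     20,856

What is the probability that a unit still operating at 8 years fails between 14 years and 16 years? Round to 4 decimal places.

0.0924

This is the probability of reaching 14 but not 16, conditional on being operational at 8: (N(14) − N(16)) / N(8).
= (23,934 − 20,856) / 33,329 = 3,078 / 33,329 = 0.092352.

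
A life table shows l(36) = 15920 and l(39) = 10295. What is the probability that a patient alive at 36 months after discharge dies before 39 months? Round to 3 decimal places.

P(die before 39 | alive at 36) = 1 − l(39)/l(36) = 1 − 10295/15920 = (5625)/15920 = 0.353329.

0.353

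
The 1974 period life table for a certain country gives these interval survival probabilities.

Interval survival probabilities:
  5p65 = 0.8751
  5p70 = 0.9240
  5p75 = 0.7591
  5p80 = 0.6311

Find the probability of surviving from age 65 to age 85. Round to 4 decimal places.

Chaining the interval survival probabilities: 0.8751 × 0.9240 × 0.7591 × 0.6311.
= 0.387371.

0.3874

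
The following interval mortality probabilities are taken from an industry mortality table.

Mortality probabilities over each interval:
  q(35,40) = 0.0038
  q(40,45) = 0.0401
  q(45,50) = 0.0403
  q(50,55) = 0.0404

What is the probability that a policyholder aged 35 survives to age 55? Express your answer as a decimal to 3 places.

P(survive 35→55) = (1 − 0.0038) × (1 − 0.0401) × (1 − 0.0403) × (1 − 0.0404).
= 0.9962 × 0.9599 × 0.9597 × 0.9596 = 0.880640.

0.881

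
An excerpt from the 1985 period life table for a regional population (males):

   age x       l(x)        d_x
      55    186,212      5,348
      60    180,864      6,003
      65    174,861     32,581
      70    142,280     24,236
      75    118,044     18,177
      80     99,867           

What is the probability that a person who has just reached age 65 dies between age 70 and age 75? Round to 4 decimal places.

0.1386

This is the probability of reaching 70 but not 75, conditional on being alive at 65: (l(70) − l(75)) / l(65).
= (142,280 − 118,044) / 174,861 = 24,236 / 174,861 = 0.138602.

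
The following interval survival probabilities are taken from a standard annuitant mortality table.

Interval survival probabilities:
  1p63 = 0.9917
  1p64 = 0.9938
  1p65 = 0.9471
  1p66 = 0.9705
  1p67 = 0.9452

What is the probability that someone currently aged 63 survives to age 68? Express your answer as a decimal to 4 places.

0.8562

The overall survival probability is 0.9917 × 0.9938 × 0.9471 × 0.9705 × 0.9452.
= 0.856238.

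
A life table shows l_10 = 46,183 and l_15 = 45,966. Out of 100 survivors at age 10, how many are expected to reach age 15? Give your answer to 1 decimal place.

99.5

The relevant probability is 45,966/46,183 = 0.995301.
Expected number = 100 × 0.995301 = 99.5.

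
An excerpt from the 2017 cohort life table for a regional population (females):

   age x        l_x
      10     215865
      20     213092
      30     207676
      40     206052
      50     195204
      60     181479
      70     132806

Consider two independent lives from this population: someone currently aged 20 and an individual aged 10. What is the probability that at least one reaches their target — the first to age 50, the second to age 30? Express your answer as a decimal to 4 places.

0.9968

p₁ = l_50/l_20 = 195204/213092 = 0.916055; p₂ = l_30/l_10 = 207676/215865 = 0.962064.
P(at least one) = 1 − (1−p₁)(1−p₂) = 1 − 0.083945 × 0.037936 = 0.996815.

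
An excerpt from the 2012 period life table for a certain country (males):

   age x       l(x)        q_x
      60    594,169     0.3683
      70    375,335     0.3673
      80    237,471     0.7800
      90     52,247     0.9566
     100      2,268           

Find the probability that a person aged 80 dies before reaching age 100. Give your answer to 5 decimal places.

P(die before 100 | alive at 80) = 1 − l(100)/l(80) = 1 − 2,268/237,471 = (235,203)/237,471 = 0.990449.

0.99045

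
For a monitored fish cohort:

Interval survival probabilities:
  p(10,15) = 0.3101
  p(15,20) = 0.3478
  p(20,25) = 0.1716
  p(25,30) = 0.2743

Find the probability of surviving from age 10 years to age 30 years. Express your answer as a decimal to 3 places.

0.005

P(survive 10→30) = 0.3101 × 0.3478 × 0.1716 × 0.2743.
= 0.005077.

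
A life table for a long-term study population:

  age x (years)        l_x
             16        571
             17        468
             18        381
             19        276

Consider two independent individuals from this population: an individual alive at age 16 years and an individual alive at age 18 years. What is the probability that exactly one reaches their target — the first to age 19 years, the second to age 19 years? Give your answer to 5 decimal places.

0.50747

p₁ = l_19/l_16 = 276/571 = 0.483363; p₂ = l_19/l_18 = 276/381 = 0.724409.
P(exactly one) = p₁(1−p₂) + (1−p₁)p₂ = 0.133210 + 0.374256 = 0.507467.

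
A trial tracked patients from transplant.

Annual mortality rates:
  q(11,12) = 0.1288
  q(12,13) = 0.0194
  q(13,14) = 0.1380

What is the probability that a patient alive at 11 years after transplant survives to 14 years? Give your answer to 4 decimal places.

0.7364

Survival from 11 to 14 is the product of surviving each interval: (1 − 0.1288) × (1 − 0.0194) × (1 − 0.1380).
= 0.8712 × 0.9806 × 0.8620 = 0.736405.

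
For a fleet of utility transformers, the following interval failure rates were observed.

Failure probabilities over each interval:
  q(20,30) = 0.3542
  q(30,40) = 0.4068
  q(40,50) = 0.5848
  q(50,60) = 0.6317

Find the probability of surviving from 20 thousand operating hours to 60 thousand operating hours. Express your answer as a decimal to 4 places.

Survival from 20 to 60 is the product of surviving each interval: (1 − 0.3542) × (1 − 0.4068) × (1 − 0.5848) × (1 − 0.6317).
= 0.6458 × 0.5932 × 0.4152 × 0.3683 = 0.058581.

0.0586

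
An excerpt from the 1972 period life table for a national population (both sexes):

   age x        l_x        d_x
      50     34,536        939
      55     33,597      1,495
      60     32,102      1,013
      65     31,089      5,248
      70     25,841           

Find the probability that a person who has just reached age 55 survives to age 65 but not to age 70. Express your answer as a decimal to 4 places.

0.1562

We want 10|5q55 = (l_65 − l_70)/l_55.
This is the probability of reaching 65 but not 70, conditional on being alive at 55: (l_65 − l_70) / l_55.
= (31,089 − 25,841) / 33,597 = 5,248 / 33,597 = 0.156204.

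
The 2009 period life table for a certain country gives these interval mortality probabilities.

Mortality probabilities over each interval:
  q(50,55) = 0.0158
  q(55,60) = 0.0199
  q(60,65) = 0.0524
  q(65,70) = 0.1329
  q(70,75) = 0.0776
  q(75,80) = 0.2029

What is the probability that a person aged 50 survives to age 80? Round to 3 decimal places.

0.583

P(survive 50→80) = (1 − 0.0158) × (1 − 0.0199) × (1 − 0.0524) × (1 − 0.1329) × (1 − 0.0776) × (1 − 0.2029).
= 0.9842 × 0.9801 × 0.9476 × 0.8671 × 0.9224 × 0.7971 = 0.582747.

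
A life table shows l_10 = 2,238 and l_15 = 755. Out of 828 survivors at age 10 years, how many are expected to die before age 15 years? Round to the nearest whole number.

549

The relevant probability is 1 − 755/2,238 = 0.662645.
Expected number = 828 × 0.662645 = 549.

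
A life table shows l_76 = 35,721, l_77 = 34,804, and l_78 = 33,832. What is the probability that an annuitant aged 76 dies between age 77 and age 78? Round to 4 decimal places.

We want 1|1q76 = (l_77 − l_78)/l_76.
This is the probability of reaching 77 but not 78, conditional on being alive at 76: (l_77 − l_78) / l_76.
= (34,804 − 33,832) / 35,721 = 972 / 35,721 = 0.027211.

0.0272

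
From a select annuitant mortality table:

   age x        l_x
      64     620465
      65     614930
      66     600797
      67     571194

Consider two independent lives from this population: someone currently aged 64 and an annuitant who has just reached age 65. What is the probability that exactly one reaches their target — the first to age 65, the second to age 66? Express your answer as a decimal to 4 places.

0.0315

p₁ = l_65/l_64 = 614930/620465 = 0.991079; p₂ = l_66/l_65 = 600797/614930 = 0.977017.
P(exactly one) = p₁(1−p₂) + (1−p₁)p₂ = 0.022778 + 0.008716 = 0.031494.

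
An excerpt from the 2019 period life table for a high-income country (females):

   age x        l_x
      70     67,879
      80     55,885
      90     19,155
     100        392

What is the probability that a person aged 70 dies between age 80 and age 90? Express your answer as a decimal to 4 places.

0.5411

This is the probability of reaching 80 but not 90, conditional on being alive at 70: (l_80 − l_90) / l_70.
= (55,885 − 19,155) / 67,879 = 36,730 / 67,879 = 0.541110.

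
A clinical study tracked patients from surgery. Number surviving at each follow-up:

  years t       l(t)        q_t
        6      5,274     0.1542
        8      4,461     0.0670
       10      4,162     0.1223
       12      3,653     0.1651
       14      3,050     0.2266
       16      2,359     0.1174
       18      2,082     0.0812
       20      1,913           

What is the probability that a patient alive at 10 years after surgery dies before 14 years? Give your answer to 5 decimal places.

P(die before 14 | alive at 10) = 1 − l(14)/l(10) = 1 − 3,050/4,162 = (1,112)/4,162 = 0.267179.

0.26718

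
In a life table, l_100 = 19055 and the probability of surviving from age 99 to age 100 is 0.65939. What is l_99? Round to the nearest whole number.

l_99 = l_100 / p = 19055 / 0.65939 = 28898.

28898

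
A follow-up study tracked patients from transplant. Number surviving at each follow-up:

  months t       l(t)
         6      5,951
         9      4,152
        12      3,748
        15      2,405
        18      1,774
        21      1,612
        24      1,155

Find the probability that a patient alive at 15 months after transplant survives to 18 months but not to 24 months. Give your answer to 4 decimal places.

This is the probability of reaching 18 but not 24, conditional on being alive at 15: (l(18) − l(24)) / l(15).
= (1,774 − 1,155) / 2,405 = 619 / 2,405 = 0.257380.

0.2574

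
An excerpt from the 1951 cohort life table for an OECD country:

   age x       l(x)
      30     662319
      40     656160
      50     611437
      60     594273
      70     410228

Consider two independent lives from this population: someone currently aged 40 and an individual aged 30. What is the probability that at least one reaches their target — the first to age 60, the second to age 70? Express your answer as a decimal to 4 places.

0.9641

p₁ = l(60)/l(40) = 594273/656160 = 0.905683; p₂ = l(70)/l(30) = 410228/662319 = 0.619381.
P(at least one) = 1 − (1−p₁)(1−p₂) = 1 − 0.094317 × 0.380619 = 0.964101.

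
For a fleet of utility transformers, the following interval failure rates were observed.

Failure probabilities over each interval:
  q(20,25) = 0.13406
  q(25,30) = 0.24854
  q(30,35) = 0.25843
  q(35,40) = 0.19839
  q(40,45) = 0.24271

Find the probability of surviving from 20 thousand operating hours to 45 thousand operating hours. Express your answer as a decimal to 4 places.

Survival from 20 to 45 is the product of surviving each interval: (1 − 0.13406) × (1 − 0.24854) × (1 − 0.25843) × (1 − 0.19839) × (1 − 0.24271).
= 0.86594 × 0.75146 × 0.74157 × 0.80161 × 0.75729 = 0.292935.

0.2929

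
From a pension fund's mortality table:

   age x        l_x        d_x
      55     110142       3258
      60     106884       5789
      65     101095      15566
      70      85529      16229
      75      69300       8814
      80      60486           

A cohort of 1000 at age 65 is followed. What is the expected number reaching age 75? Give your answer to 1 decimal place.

The relevant probability is 69300/101095 = 0.685494.
Expected number = 1000 × 0.685494 = 685.5.

685.5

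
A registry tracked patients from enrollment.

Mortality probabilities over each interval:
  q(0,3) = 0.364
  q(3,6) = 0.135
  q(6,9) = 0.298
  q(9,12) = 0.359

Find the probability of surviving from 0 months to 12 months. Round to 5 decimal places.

0.24755

The overall survival probability is (1 − 0.364) × (1 − 0.135) × (1 − 0.298) × (1 − 0.359).
= 0.636 × 0.865 × 0.702 × 0.641 = 0.247553.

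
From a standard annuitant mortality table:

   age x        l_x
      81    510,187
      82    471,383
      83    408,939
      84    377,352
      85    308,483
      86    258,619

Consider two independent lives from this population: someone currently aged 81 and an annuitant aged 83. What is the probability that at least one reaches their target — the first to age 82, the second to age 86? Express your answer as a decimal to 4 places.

p₁ = l_82/l_81 = 471,383/510,187 = 0.923942; p₂ = l_86/l_83 = 258,619/408,939 = 0.632415.
P(at least one) = 1 − (1−p₁)(1−p₂) = 1 − 0.076058 × 0.367585 = 0.972042.

0.9720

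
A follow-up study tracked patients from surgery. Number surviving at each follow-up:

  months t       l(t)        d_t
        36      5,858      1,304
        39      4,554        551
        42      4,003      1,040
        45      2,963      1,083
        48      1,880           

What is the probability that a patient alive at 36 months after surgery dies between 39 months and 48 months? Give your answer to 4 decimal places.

This is the probability of reaching 39 but not 48, conditional on being alive at 36: (l(39) − l(48)) / l(36).
= (4,554 − 1,880) / 5,858 = 2,674 / 5,858 = 0.456470.

0.4565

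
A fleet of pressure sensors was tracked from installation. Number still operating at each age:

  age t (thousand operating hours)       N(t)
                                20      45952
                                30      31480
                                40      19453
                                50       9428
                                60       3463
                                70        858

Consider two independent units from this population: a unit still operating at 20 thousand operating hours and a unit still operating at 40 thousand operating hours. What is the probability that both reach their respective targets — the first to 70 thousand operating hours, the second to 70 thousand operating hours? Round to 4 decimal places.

p₁ = N(70)/N(20) = 858/45952 = 0.018672; p₂ = N(70)/N(40) = 858/19453 = 0.044106.
P(both) = p₁ × p₂ = 0.018672 × 0.044106 = 0.000824.

0.0008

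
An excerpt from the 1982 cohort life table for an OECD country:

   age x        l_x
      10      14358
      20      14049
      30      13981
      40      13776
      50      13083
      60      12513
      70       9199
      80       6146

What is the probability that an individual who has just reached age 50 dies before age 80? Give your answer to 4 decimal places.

P(die before 80 | alive at 50) = 1 − l_80/l_50 = 1 − 6146/13083 = (6937)/13083 = 0.530230.

0.5302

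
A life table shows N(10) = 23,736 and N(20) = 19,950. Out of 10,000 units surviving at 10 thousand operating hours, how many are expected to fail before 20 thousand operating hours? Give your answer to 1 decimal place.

1595.0

The relevant probability is 1 − 19,950/23,736 = 0.159505.
Expected number = 10,000 × 0.159505 = 1595.0.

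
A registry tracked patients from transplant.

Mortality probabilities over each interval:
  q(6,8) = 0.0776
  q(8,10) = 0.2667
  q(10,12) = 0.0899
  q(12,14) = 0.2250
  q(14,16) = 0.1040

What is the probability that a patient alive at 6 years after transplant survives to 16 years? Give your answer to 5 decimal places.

Survival from 6 to 16 is the product of surviving each interval: (1 − 0.0776) × (1 − 0.2667) × (1 − 0.0899) × (1 − 0.2250) × (1 − 0.1040).
= 0.9224 × 0.7333 × 0.9101 × 0.7750 × 0.8960 = 0.427464.

0.42746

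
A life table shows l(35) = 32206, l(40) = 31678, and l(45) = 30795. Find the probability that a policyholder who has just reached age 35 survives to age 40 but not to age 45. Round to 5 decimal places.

0.02742

This is the probability of reaching 40 but not 45, conditional on being alive at 35: (l(40) − l(45)) / l(35).
= (31678 − 30795) / 32206 = 883 / 32206 = 0.027417.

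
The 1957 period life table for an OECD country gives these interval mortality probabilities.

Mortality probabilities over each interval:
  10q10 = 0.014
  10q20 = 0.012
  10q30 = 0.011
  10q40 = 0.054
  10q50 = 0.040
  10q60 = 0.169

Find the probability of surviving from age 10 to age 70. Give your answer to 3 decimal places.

0.727

60p10 = (1 − 0.014) × (1 − 0.012) × (1 − 0.011) × (1 − 0.054) × (1 − 0.040) × (1 − 0.169).
= 0.986 × 0.988 × 0.989 × 0.946 × 0.960 × 0.831 = 0.727099.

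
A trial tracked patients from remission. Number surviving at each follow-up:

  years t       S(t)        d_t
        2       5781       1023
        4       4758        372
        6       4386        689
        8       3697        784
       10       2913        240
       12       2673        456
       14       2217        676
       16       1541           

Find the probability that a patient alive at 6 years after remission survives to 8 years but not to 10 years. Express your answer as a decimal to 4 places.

This is the probability of reaching 8 but not 10, conditional on being alive at 6: (S(8) − S(10)) / S(6).
= (3697 − 2913) / 4386 = 784 / 4386 = 0.178751.

0.1788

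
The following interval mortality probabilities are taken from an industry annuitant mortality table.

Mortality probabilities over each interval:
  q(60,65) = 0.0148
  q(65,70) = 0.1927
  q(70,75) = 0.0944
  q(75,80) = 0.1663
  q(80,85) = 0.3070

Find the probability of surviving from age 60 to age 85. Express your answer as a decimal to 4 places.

0.4161

Chaining the interval survival probabilities: (1 − 0.0148) × (1 − 0.1927) × (1 − 0.0944) × (1 − 0.1663) × (1 − 0.3070).
= 0.9852 × 0.8073 × 0.9056 × 0.8337 × 0.6930 = 0.416139.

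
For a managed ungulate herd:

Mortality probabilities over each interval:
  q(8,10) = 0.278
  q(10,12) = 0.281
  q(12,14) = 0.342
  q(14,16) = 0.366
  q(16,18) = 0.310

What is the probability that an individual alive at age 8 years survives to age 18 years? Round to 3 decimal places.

The overall survival probability is (1 − 0.278) × (1 − 0.281) × (1 − 0.342) × (1 − 0.366) × (1 − 0.310).
= 0.722 × 0.719 × 0.658 × 0.634 × 0.690 = 0.149427.

0.149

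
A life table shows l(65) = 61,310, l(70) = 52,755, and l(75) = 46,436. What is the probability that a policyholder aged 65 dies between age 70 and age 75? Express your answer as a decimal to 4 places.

This is the probability of reaching 70 but not 75, conditional on being alive at 65: (l(70) − l(75)) / l(65).
= (52,755 − 46,436) / 61,310 = 6,319 / 61,310 = 0.103066.

0.1031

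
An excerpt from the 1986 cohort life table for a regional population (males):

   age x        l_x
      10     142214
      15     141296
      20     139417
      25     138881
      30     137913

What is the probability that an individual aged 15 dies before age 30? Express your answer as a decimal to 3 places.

0.024

P(die before 30 | alive at 15) = 1 − l_30/l_15 = 1 − 137913/141296 = (3383)/141296 = 0.023943.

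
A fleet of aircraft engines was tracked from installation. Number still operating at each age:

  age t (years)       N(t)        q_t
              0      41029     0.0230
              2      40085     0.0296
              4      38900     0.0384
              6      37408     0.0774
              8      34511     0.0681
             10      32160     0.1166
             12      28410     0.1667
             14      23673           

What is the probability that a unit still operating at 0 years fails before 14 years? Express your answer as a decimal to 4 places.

P(fail before 14 | operational at 0) = 1 − N(14)/N(0) = 1 − 23673/41029 = (17356)/41029 = 0.423018.

0.4230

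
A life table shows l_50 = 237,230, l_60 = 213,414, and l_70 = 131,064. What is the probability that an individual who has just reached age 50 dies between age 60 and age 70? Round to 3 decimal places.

We want 10|10q50 = (l_60 − l_70)/l_50.
This is the probability of reaching 60 but not 70, conditional on being alive at 50: (l_60 − l_70) / l_50.
= (213,414 − 131,064) / 237,230 = 82,350 / 237,230 = 0.347131.

0.347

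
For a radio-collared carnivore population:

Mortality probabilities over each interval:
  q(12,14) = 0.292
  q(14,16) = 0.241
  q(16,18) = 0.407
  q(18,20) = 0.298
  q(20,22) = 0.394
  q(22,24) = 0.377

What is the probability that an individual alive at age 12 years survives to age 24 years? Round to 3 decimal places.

0.084

Chaining the interval survival probabilities: (1 − 0.292) × (1 − 0.241) × (1 − 0.407) × (1 − 0.298) × (1 − 0.394) × (1 − 0.377).
= 0.708 × 0.759 × 0.593 × 0.702 × 0.606 × 0.623 = 0.084455.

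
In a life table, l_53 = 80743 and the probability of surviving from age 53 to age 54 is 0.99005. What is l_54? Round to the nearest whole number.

l_54 = l_53 × p = 80743 × 0.99005 = 79940.

79940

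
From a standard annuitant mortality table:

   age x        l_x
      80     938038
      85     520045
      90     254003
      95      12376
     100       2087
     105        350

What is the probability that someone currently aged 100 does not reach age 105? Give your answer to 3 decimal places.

P(die before 105 | alive at 100) = 1 − l_105/l_100 = 1 − 350/2087 = (1737)/2087 = 0.832295.

0.832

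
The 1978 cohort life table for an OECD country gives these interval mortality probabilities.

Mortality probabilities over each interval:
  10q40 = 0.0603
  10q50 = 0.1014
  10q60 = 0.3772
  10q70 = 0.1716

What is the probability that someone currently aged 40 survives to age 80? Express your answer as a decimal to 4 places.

Survival from 40 to 80 is the product of surviving each interval: (1 − 0.0603) × (1 − 0.1014) × (1 − 0.3772) × (1 − 0.1716).
= 0.9397 × 0.8986 × 0.6228 × 0.8284 = 0.435657.

0.4357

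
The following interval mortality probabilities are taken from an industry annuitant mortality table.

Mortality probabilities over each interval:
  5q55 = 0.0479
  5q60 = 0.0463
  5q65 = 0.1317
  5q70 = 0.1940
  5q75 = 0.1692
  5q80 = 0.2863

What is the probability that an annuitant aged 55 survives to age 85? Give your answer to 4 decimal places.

Chaining the interval survival probabilities: (1 − 0.0479) × (1 − 0.0463) × (1 − 0.1317) × (1 − 0.1940) × (1 − 0.1692) × (1 − 0.2863).
= 0.9521 × 0.9537 × 0.8683 × 0.8060 × 0.8308 × 0.7137 = 0.376800.

0.3768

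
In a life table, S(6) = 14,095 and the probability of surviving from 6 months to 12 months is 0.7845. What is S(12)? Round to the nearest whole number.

11058

S(12) = S(6) × p = 14,095 × 0.7845 = 11058.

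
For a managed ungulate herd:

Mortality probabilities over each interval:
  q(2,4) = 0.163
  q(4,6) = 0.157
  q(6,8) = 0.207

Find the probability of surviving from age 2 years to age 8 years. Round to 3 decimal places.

0.560

P(survive 2→8) = (1 − 0.163) × (1 − 0.157) × (1 − 0.207).
= 0.837 × 0.843 × 0.793 = 0.559534.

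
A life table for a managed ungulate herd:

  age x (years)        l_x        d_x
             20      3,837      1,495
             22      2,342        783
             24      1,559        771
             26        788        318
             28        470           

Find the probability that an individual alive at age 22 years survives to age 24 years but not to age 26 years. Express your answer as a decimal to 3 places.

This is the probability of reaching 24 but not 26, conditional on being alive at 22: (l_24 − l_26) / l_22.
= (1,559 − 788) / 2,342 = 771 / 2,342 = 0.329206.

0.329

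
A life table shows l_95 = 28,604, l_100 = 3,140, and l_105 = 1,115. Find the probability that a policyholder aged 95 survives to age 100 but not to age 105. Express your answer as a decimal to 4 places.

This is the probability of reaching 100 but not 105, conditional on being alive at 95: (l_100 − l_105) / l_95.
= (3,140 − 1,115) / 28,604 = 2,025 / 28,604 = 0.070794.

0.0708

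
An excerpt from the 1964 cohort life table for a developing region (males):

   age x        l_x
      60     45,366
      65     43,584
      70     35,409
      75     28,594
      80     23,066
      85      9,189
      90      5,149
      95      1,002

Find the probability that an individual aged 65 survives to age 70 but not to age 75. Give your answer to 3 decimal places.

We want 5|5q65 = (l_70 − l_75)/l_65.
This is the probability of reaching 70 but not 75, conditional on being alive at 65: (l_70 − l_75) / l_65.
= (35,409 − 28,594) / 43,584 = 6,815 / 43,584 = 0.156365.

0.156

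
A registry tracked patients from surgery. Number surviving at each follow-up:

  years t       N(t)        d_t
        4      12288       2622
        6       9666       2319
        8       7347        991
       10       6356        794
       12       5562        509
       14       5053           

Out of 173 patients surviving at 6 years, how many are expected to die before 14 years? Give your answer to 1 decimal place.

82.6

The relevant probability is 1 − 5053/9666 = 0.477240.
Expected number = 173 × 0.477240 = 82.6.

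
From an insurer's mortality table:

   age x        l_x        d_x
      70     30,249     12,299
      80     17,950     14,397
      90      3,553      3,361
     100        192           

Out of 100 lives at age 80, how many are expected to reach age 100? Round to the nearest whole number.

The relevant probability is 192/17,950 = 0.010696.
Expected number = 100 × 0.010696 = 1.

1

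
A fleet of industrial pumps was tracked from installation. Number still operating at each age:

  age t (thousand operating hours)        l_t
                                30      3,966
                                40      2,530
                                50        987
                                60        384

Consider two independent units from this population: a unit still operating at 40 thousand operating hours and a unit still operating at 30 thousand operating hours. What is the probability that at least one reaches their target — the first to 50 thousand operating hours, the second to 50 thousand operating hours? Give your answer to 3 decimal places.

p₁ = l_50/l_40 = 987/2,530 = 0.390119; p₂ = l_50/l_30 = 987/3,966 = 0.248865.
P(at least one) = 1 − (1−p₁)(1−p₂) = 1 − 0.609881 × 0.751135 = 0.541897.

0.542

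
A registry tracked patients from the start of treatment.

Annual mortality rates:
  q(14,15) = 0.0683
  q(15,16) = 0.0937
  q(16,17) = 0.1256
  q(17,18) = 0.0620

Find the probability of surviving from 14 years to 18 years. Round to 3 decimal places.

Chaining the interval survival probabilities: (1 − 0.0683) × (1 − 0.0937) × (1 − 0.1256) × (1 − 0.0620).
= 0.9317 × 0.9063 × 0.8744 × 0.9380 = 0.692566.

0.693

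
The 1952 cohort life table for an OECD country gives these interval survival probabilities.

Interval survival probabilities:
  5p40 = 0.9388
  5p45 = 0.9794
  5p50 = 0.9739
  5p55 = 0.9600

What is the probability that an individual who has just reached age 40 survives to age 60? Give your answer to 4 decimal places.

0.8596

Chaining the interval survival probabilities: 0.9388 × 0.9794 × 0.9739 × 0.9600.
= 0.859644.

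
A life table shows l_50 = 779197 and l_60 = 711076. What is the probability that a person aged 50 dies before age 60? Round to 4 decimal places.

P(die before 60 | alive at 50) = 1 − l_60/l_50 = 1 − 711076/779197 = (68121)/779197 = 0.087425.

0.0874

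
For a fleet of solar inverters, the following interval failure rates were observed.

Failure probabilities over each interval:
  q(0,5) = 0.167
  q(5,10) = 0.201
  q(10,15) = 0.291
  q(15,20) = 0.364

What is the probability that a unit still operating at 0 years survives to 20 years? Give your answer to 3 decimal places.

Chaining the interval survival probabilities: (1 − 0.167) × (1 − 0.201) × (1 − 0.291) × (1 − 0.364).
= 0.833 × 0.799 × 0.709 × 0.636 = 0.300120.

0.300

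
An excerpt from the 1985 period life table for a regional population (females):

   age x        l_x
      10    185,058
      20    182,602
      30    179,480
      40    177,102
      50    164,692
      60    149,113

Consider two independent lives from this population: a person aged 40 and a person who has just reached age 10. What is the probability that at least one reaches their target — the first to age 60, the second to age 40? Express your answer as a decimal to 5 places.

0.99321

p₁ = l_60/l_40 = 149,113/177,102 = 0.841961; p₂ = l_40/l_10 = 177,102/185,058 = 0.957008.
P(at least one) = 1 − (1−p₁)(1−p₂) = 1 − 0.158039 × 0.042992 = 0.993206.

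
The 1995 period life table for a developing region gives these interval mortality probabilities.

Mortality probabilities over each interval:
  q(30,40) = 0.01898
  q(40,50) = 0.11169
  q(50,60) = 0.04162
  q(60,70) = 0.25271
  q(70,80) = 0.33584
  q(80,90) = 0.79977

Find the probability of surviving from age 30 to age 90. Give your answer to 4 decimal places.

P(survive 30→90) = (1 − 0.01898) × (1 − 0.11169) × (1 − 0.04162) × (1 − 0.25271) × (1 − 0.33584) × (1 − 0.79977).
= 0.98102 × 0.88831 × 0.95838 × 0.74729 × 0.66416 × 0.20023 = 0.082999.

0.0830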